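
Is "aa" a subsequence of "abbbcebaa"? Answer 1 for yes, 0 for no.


Check if "aa" is a subsequence of "abbbcebaa"
Greedy scan:
  Position 0 ('a'): matches sub[0] = 'a'
  Position 1 ('b'): no match needed
  Position 2 ('b'): no match needed
  Position 3 ('b'): no match needed
  Position 4 ('c'): no match needed
  Position 5 ('e'): no match needed
  Position 6 ('b'): no match needed
  Position 7 ('a'): matches sub[1] = 'a'
  Position 8 ('a'): no match needed
All 2 characters matched => is a subsequence

1


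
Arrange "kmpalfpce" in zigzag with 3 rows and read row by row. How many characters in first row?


Zigzag "kmpalfpce" into 3 rows:
Placing characters:
  'k' => row 0
  'm' => row 1
  'p' => row 2
  'a' => row 1
  'l' => row 0
  'f' => row 1
  'p' => row 2
  'c' => row 1
  'e' => row 0
Rows:
  Row 0: "kle"
  Row 1: "mafc"
  Row 2: "pp"
First row length: 3

3


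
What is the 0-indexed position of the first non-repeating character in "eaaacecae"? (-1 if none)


Input: eaaacecae
Character frequencies:
  'a': 4
  'c': 2
  'e': 3
Scanning left to right for freq == 1:
  Position 0 ('e'): freq=3, skip
  Position 1 ('a'): freq=4, skip
  Position 2 ('a'): freq=4, skip
  Position 3 ('a'): freq=4, skip
  Position 4 ('c'): freq=2, skip
  Position 5 ('e'): freq=3, skip
  Position 6 ('c'): freq=2, skip
  Position 7 ('a'): freq=4, skip
  Position 8 ('e'): freq=3, skip
  No unique character found => answer = -1

-1


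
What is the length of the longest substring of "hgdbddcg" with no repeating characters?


Input: "hgdbddcg"
Sliding window (track last position of each char):
  Position 0 ('h'): window [0,0] length 1 -- new best
  Position 1 ('g'): window [0,1] length 2 -- new best
  Position 2 ('d'): window [0,2] length 3 -- new best
  Position 3 ('b'): window [0,3] length 4 -- new best
  Position 4 ('d'): repeat (last at 2), move window start to 3
  Position 4 ('d'): window [3,4] length 2
  Position 5 ('d'): repeat (last at 4), move window start to 5
  Position 5 ('d'): window [5,5] length 1
  Position 6 ('c'): window [5,6] length 2
  Position 7 ('g'): window [5,7] length 3
Longest substring with no repeats: "hgdb" with length 4

4


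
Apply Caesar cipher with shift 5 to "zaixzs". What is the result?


Caesar cipher: shift "zaixzs" by 5
  'z' (pos 25) + 5 = pos 4 = 'e'
  'a' (pos 0) + 5 = pos 5 = 'f'
  'i' (pos 8) + 5 = pos 13 = 'n'
  'x' (pos 23) + 5 = pos 2 = 'c'
  'z' (pos 25) + 5 = pos 4 = 'e'
  's' (pos 18) + 5 = pos 23 = 'x'
Result: efncex

efncex


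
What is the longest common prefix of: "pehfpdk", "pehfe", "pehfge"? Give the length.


Words: pehfpdk, pehfe, pehfge
  Position 0: all 'p' => match
  Position 1: all 'e' => match
  Position 2: all 'h' => match
  Position 3: all 'f' => match
  Position 4: ('p', 'e', 'g') => mismatch, stop
LCP = "pehf" (length 4)

4


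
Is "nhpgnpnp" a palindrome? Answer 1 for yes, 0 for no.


Input: nhpgnpnp
Reversed: pnpngphn
  Compare pos 0 ('n') with pos 7 ('p'): MISMATCH
  Compare pos 1 ('h') with pos 6 ('n'): MISMATCH
  Compare pos 2 ('p') with pos 5 ('p'): match
  Compare pos 3 ('g') with pos 4 ('n'): MISMATCH
Result: not a palindrome

0


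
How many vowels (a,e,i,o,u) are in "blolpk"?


Input: blolpk
Checking each character:
  'b' at position 0: consonant
  'l' at position 1: consonant
  'o' at position 2: vowel (running total: 1)
  'l' at position 3: consonant
  'p' at position 4: consonant
  'k' at position 5: consonant
Total vowels: 1

1


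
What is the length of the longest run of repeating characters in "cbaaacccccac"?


Input: "cbaaacccccac"
Scanning for longest run:
  Position 1 ('b'): new char, reset run to 1
  Position 2 ('a'): new char, reset run to 1
  Position 3 ('a'): continues run of 'a', length=2
  Position 4 ('a'): continues run of 'a', length=3
  Position 5 ('c'): new char, reset run to 1
  Position 6 ('c'): continues run of 'c', length=2
  Position 7 ('c'): continues run of 'c', length=3
  Position 8 ('c'): continues run of 'c', length=4
  Position 9 ('c'): continues run of 'c', length=5
  Position 10 ('a'): new char, reset run to 1
  Position 11 ('c'): new char, reset run to 1
Longest run: 'c' with length 5

5


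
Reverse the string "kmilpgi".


Input: kmilpgi
Reading characters right to left:
  Position 6: 'i'
  Position 5: 'g'
  Position 4: 'p'
  Position 3: 'l'
  Position 2: 'i'
  Position 1: 'm'
  Position 0: 'k'
Reversed: igplimk

igplimk


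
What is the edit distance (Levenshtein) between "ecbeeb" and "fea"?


Computing edit distance: "ecbeeb" -> "fea"
DP table:
           f    e    a
      0    1    2    3
  e   1    1    1    2
  c   2    2    2    2
  b   3    3    3    3
  e   4    4    3    4
  e   5    5    4    4
  b   6    6    5    5
Edit distance = dp[6][3] = 5

5


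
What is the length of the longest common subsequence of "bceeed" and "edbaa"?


LCS of "bceeed" and "edbaa"
DP table:
           e    d    b    a    a
      0    0    0    0    0    0
  b   0    0    0    1    1    1
  c   0    0    0    1    1    1
  e   0    1    1    1    1    1
  e   0    1    1    1    1    1
  e   0    1    1    1    1    1
  d   0    1    2    2    2    2
LCS length = dp[6][5] = 2

2


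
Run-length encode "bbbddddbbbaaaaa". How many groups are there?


Input: bbbddddbbbaaaaa
Scanning for consecutive runs:
  Group 1: 'b' x 3 (positions 0-2)
  Group 2: 'd' x 4 (positions 3-6)
  Group 3: 'b' x 3 (positions 7-9)
  Group 4: 'a' x 5 (positions 10-14)
Total groups: 4

4


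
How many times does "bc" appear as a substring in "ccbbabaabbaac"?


Searching for "bc" in "ccbbabaabbaac"
Scanning each position:
  Position 0: "cc" => no
  Position 1: "cb" => no
  Position 2: "bb" => no
  Position 3: "ba" => no
  Position 4: "ab" => no
  Position 5: "ba" => no
  Position 6: "aa" => no
  Position 7: "ab" => no
  Position 8: "bb" => no
  Position 9: "ba" => no
  Position 10: "aa" => no
  Position 11: "ac" => no
Total occurrences: 0

0


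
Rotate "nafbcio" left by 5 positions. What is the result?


Input: "nafbcio", rotate left by 5
First 5 characters: "nafbc"
Remaining characters: "io"
Concatenate remaining + first: "io" + "nafbc" = "ionafbc"

ionafbc


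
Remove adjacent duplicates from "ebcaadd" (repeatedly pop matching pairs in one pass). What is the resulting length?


Input: ebcaadd
Stack-based adjacent duplicate removal:
  Read 'e': push. Stack: e
  Read 'b': push. Stack: eb
  Read 'c': push. Stack: ebc
  Read 'a': push. Stack: ebca
  Read 'a': matches stack top 'a' => pop. Stack: ebc
  Read 'd': push. Stack: ebcd
  Read 'd': matches stack top 'd' => pop. Stack: ebc
Final stack: "ebc" (length 3)

3


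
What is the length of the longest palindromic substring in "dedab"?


Input: "dedab"
Checking substrings for palindromes:
  [0:3] "ded" (len 3) => palindrome
Longest palindromic substring: "ded" with length 3

3


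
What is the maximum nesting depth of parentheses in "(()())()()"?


Input: "(()())()()"
Tracking depth:
  Position 0 '(': depth becomes 1
  Position 1 '(': depth becomes 2
  Position 2 ')': depth becomes 1
  Position 3 '(': depth becomes 2
  Position 4 ')': depth becomes 1
  Position 5 ')': depth becomes 0
  Position 6 '(': depth becomes 1
  Position 7 ')': depth becomes 0
  Position 8 '(': depth becomes 1
  Position 9 ')': depth becomes 0
Maximum depth reached: 2

2


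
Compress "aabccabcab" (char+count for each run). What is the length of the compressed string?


Input: aabccabcab
Runs:
  'a' x 2 => "a2"
  'b' x 1 => "b1"
  'c' x 2 => "c2"
  'a' x 1 => "a1"
  'b' x 1 => "b1"
  'c' x 1 => "c1"
  'a' x 1 => "a1"
  'b' x 1 => "b1"
Compressed: "a2b1c2a1b1c1a1b1"
Compressed length: 16

16


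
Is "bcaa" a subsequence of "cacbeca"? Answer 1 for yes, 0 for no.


Check if "bcaa" is a subsequence of "cacbeca"
Greedy scan:
  Position 0 ('c'): no match needed
  Position 1 ('a'): no match needed
  Position 2 ('c'): no match needed
  Position 3 ('b'): matches sub[0] = 'b'
  Position 4 ('e'): no match needed
  Position 5 ('c'): matches sub[1] = 'c'
  Position 6 ('a'): matches sub[2] = 'a'
Only matched 3/4 characters => not a subsequence

0


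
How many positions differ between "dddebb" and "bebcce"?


Comparing "dddebb" and "bebcce" position by position:
  Position 0: 'd' vs 'b' => DIFFER
  Position 1: 'd' vs 'e' => DIFFER
  Position 2: 'd' vs 'b' => DIFFER
  Position 3: 'e' vs 'c' => DIFFER
  Position 4: 'b' vs 'c' => DIFFER
  Position 5: 'b' vs 'e' => DIFFER
Positions that differ: 6

6


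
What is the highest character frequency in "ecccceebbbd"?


Input: ecccceebbbd
Character counts:
  'b': 3
  'c': 4
  'd': 1
  'e': 3
Maximum frequency: 4

4


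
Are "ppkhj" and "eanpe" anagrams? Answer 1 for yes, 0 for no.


Strings: "ppkhj", "eanpe"
Sorted first:  hjkpp
Sorted second: aeenp
Differ at position 0: 'h' vs 'a' => not anagrams

0


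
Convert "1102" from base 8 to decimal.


Input: "1102" in base 8
Positional expansion:
  Digit '1' (value 1) x 8^3 = 512
  Digit '1' (value 1) x 8^2 = 64
  Digit '0' (value 0) x 8^1 = 0
  Digit '2' (value 2) x 8^0 = 2
Sum = 578

578


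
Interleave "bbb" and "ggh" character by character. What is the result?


Interleaving "bbb" and "ggh":
  Position 0: 'b' from first, 'g' from second => "bg"
  Position 1: 'b' from first, 'g' from second => "bg"
  Position 2: 'b' from first, 'h' from second => "bh"
Result: bgbgbh

bgbgbh


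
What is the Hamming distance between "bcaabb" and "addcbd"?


Comparing "bcaabb" and "addcbd" position by position:
  Position 0: 'b' vs 'a' => differ
  Position 1: 'c' vs 'd' => differ
  Position 2: 'a' vs 'd' => differ
  Position 3: 'a' vs 'c' => differ
  Position 4: 'b' vs 'b' => same
  Position 5: 'b' vs 'd' => differ
Total differences (Hamming distance): 5

5


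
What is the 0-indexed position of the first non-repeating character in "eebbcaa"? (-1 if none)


Input: eebbcaa
Character frequencies:
  'a': 2
  'b': 2
  'c': 1
  'e': 2
Scanning left to right for freq == 1:
  Position 0 ('e'): freq=2, skip
  Position 1 ('e'): freq=2, skip
  Position 2 ('b'): freq=2, skip
  Position 3 ('b'): freq=2, skip
  Position 4 ('c'): unique! => answer = 4

4


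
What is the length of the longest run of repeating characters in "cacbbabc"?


Input: "cacbbabc"
Scanning for longest run:
  Position 1 ('a'): new char, reset run to 1
  Position 2 ('c'): new char, reset run to 1
  Position 3 ('b'): new char, reset run to 1
  Position 4 ('b'): continues run of 'b', length=2
  Position 5 ('a'): new char, reset run to 1
  Position 6 ('b'): new char, reset run to 1
  Position 7 ('c'): new char, reset run to 1
Longest run: 'b' with length 2

2


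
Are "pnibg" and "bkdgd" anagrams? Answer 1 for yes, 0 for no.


Strings: "pnibg", "bkdgd"
Sorted first:  bginp
Sorted second: bddgk
Differ at position 1: 'g' vs 'd' => not anagrams

0


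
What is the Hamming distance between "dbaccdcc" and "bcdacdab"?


Comparing "dbaccdcc" and "bcdacdab" position by position:
  Position 0: 'd' vs 'b' => differ
  Position 1: 'b' vs 'c' => differ
  Position 2: 'a' vs 'd' => differ
  Position 3: 'c' vs 'a' => differ
  Position 4: 'c' vs 'c' => same
  Position 5: 'd' vs 'd' => same
  Position 6: 'c' vs 'a' => differ
  Position 7: 'c' vs 'b' => differ
Total differences (Hamming distance): 6

6


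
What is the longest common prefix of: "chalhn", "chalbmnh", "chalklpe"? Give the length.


Words: chalhn, chalbmnh, chalklpe
  Position 0: all 'c' => match
  Position 1: all 'h' => match
  Position 2: all 'a' => match
  Position 3: all 'l' => match
  Position 4: ('h', 'b', 'k') => mismatch, stop
LCP = "chal" (length 4)

4


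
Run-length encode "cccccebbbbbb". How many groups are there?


Input: cccccebbbbbb
Scanning for consecutive runs:
  Group 1: 'c' x 5 (positions 0-4)
  Group 2: 'e' x 1 (positions 5-5)
  Group 3: 'b' x 6 (positions 6-11)
Total groups: 3

3


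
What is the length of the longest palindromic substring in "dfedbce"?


Input: "dfedbce"
Checking substrings for palindromes:
  No multi-char palindromic substrings found
Longest palindromic substring: "d" with length 1

1


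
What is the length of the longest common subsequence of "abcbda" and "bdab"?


LCS of "abcbda" and "bdab"
DP table:
           b    d    a    b
      0    0    0    0    0
  a   0    0    0    1    1
  b   0    1    1    1    2
  c   0    1    1    1    2
  b   0    1    1    1    2
  d   0    1    2    2    2
  a   0    1    2    3    3
LCS length = dp[6][4] = 3

3


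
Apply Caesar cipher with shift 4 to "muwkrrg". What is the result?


Caesar cipher: shift "muwkrrg" by 4
  'm' (pos 12) + 4 = pos 16 = 'q'
  'u' (pos 20) + 4 = pos 24 = 'y'
  'w' (pos 22) + 4 = pos 0 = 'a'
  'k' (pos 10) + 4 = pos 14 = 'o'
  'r' (pos 17) + 4 = pos 21 = 'v'
  'r' (pos 17) + 4 = pos 21 = 'v'
  'g' (pos 6) + 4 = pos 10 = 'k'
Result: qyaovvk

qyaovvk


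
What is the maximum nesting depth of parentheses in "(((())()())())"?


Input: "(((())()())())"
Tracking depth:
  Position 0 '(': depth becomes 1
  Position 1 '(': depth becomes 2
  Position 2 '(': depth becomes 3
  Position 3 '(': depth becomes 4
  Position 4 ')': depth becomes 3
  Position 5 ')': depth becomes 2
  Position 6 '(': depth becomes 3
  Position 7 ')': depth becomes 2
  Position 8 '(': depth becomes 3
  Position 9 ')': depth becomes 2
  Position 10 ')': depth becomes 1
  Position 11 '(': depth becomes 2
  Position 12 ')': depth becomes 1
  Position 13 ')': depth becomes 0
Maximum depth reached: 4

4


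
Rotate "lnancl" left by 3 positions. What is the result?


Input: "lnancl", rotate left by 3
First 3 characters: "lna"
Remaining characters: "ncl"
Concatenate remaining + first: "ncl" + "lna" = "ncllna"

ncllna


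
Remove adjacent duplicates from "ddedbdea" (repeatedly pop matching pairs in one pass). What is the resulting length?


Input: ddedbdea
Stack-based adjacent duplicate removal:
  Read 'd': push. Stack: d
  Read 'd': matches stack top 'd' => pop. Stack: (empty)
  Read 'e': push. Stack: e
  Read 'd': push. Stack: ed
  Read 'b': push. Stack: edb
  Read 'd': push. Stack: edbd
  Read 'e': push. Stack: edbde
  Read 'a': push. Stack: edbdea
Final stack: "edbdea" (length 6)

6


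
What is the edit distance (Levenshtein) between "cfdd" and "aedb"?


Computing edit distance: "cfdd" -> "aedb"
DP table:
           a    e    d    b
      0    1    2    3    4
  c   1    1    2    3    4
  f   2    2    2    3    4
  d   3    3    3    2    3
  d   4    4    4    3    3
Edit distance = dp[4][4] = 3

3


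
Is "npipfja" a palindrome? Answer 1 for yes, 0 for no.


Input: npipfja
Reversed: ajfpipn
  Compare pos 0 ('n') with pos 6 ('a'): MISMATCH
  Compare pos 1 ('p') with pos 5 ('j'): MISMATCH
  Compare pos 2 ('i') with pos 4 ('f'): MISMATCH
Result: not a palindrome

0


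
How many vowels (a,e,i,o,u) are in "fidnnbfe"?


Input: fidnnbfe
Checking each character:
  'f' at position 0: consonant
  'i' at position 1: vowel (running total: 1)
  'd' at position 2: consonant
  'n' at position 3: consonant
  'n' at position 4: consonant
  'b' at position 5: consonant
  'f' at position 6: consonant
  'e' at position 7: vowel (running total: 2)
Total vowels: 2

2


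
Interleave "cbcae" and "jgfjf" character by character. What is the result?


Interleaving "cbcae" and "jgfjf":
  Position 0: 'c' from first, 'j' from second => "cj"
  Position 1: 'b' from first, 'g' from second => "bg"
  Position 2: 'c' from first, 'f' from second => "cf"
  Position 3: 'a' from first, 'j' from second => "aj"
  Position 4: 'e' from first, 'f' from second => "ef"
Result: cjbgcfajef

cjbgcfajef


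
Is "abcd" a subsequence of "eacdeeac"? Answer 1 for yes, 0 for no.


Check if "abcd" is a subsequence of "eacdeeac"
Greedy scan:
  Position 0 ('e'): no match needed
  Position 1 ('a'): matches sub[0] = 'a'
  Position 2 ('c'): no match needed
  Position 3 ('d'): no match needed
  Position 4 ('e'): no match needed
  Position 5 ('e'): no match needed
  Position 6 ('a'): no match needed
  Position 7 ('c'): no match needed
Only matched 1/4 characters => not a subsequence

0


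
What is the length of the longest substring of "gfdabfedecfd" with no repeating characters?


Input: "gfdabfedecfd"
Sliding window (track last position of each char):
  Position 0 ('g'): window [0,0] length 1 -- new best
  Position 1 ('f'): window [0,1] length 2 -- new best
  Position 2 ('d'): window [0,2] length 3 -- new best
  Position 3 ('a'): window [0,3] length 4 -- new best
  Position 4 ('b'): window [0,4] length 5 -- new best
  Position 5 ('f'): repeat (last at 1), move window start to 2
  Position 5 ('f'): window [2,5] length 4
  Position 6 ('e'): window [2,6] length 5
  Position 7 ('d'): repeat (last at 2), move window start to 3
  Position 7 ('d'): window [3,7] length 5
  Position 8 ('e'): repeat (last at 6), move window start to 7
  Position 8 ('e'): window [7,8] length 2
  Position 9 ('c'): window [7,9] length 3
  Position 10 ('f'): window [7,10] length 4
  Position 11 ('d'): repeat (last at 7), move window start to 8
  Position 11 ('d'): window [8,11] length 4
Longest substring with no repeats: "gfdab" with length 5

5


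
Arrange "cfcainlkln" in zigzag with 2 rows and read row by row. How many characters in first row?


Zigzag "cfcainlkln" into 2 rows:
Placing characters:
  'c' => row 0
  'f' => row 1
  'c' => row 0
  'a' => row 1
  'i' => row 0
  'n' => row 1
  'l' => row 0
  'k' => row 1
  'l' => row 0
  'n' => row 1
Rows:
  Row 0: "ccill"
  Row 1: "fankn"
First row length: 5

5


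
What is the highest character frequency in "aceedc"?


Input: aceedc
Character counts:
  'a': 1
  'c': 2
  'd': 1
  'e': 2
Maximum frequency: 2

2


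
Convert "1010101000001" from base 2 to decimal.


Input: "1010101000001" in base 2
Positional expansion:
  Digit '1' (value 1) x 2^12 = 4096
  Digit '0' (value 0) x 2^11 = 0
  Digit '1' (value 1) x 2^10 = 1024
  Digit '0' (value 0) x 2^9 = 0
  Digit '1' (value 1) x 2^8 = 256
  Digit '0' (value 0) x 2^7 = 0
  Digit '1' (value 1) x 2^6 = 64
  Digit '0' (value 0) x 2^5 = 0
  Digit '0' (value 0) x 2^4 = 0
  Digit '0' (value 0) x 2^3 = 0
  Digit '0' (value 0) x 2^2 = 0
  Digit '0' (value 0) x 2^1 = 0
  Digit '1' (value 1) x 2^0 = 1
Sum = 5441

5441


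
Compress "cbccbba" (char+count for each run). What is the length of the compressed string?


Input: cbccbba
Runs:
  'c' x 1 => "c1"
  'b' x 1 => "b1"
  'c' x 2 => "c2"
  'b' x 2 => "b2"
  'a' x 1 => "a1"
Compressed: "c1b1c2b2a1"
Compressed length: 10

10


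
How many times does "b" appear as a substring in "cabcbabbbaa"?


Searching for "b" in "cabcbabbbaa"
Scanning each position:
  Position 0: "c" => no
  Position 1: "a" => no
  Position 2: "b" => MATCH
  Position 3: "c" => no
  Position 4: "b" => MATCH
  Position 5: "a" => no
  Position 6: "b" => MATCH
  Position 7: "b" => MATCH
  Position 8: "b" => MATCH
  Position 9: "a" => no
  Position 10: "a" => no
Total occurrences: 5

5


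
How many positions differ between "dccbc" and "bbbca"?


Comparing "dccbc" and "bbbca" position by position:
  Position 0: 'd' vs 'b' => DIFFER
  Position 1: 'c' vs 'b' => DIFFER
  Position 2: 'c' vs 'b' => DIFFER
  Position 3: 'b' vs 'c' => DIFFER
  Position 4: 'c' vs 'a' => DIFFER
Positions that differ: 5

5


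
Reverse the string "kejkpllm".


Input: kejkpllm
Reading characters right to left:
  Position 7: 'm'
  Position 6: 'l'
  Position 5: 'l'
  Position 4: 'p'
  Position 3: 'k'
  Position 2: 'j'
  Position 1: 'e'
  Position 0: 'k'
Reversed: mllpkjek

mllpkjek


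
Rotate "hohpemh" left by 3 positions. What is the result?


Input: "hohpemh", rotate left by 3
First 3 characters: "hoh"
Remaining characters: "pemh"
Concatenate remaining + first: "pemh" + "hoh" = "pemhhoh"

pemhhoh


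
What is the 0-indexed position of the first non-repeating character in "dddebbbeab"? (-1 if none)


Input: dddebbbeab
Character frequencies:
  'a': 1
  'b': 4
  'd': 3
  'e': 2
Scanning left to right for freq == 1:
  Position 0 ('d'): freq=3, skip
  Position 1 ('d'): freq=3, skip
  Position 2 ('d'): freq=3, skip
  Position 3 ('e'): freq=2, skip
  Position 4 ('b'): freq=4, skip
  Position 5 ('b'): freq=4, skip
  Position 6 ('b'): freq=4, skip
  Position 7 ('e'): freq=2, skip
  Position 8 ('a'): unique! => answer = 8

8


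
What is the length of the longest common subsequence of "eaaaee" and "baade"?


LCS of "eaaaee" and "baade"
DP table:
           b    a    a    d    e
      0    0    0    0    0    0
  e   0    0    0    0    0    1
  a   0    0    1    1    1    1
  a   0    0    1    2    2    2
  a   0    0    1    2    2    2
  e   0    0    1    2    2    3
  e   0    0    1    2    2    3
LCS length = dp[6][5] = 3

3


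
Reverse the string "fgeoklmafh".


Input: fgeoklmafh
Reading characters right to left:
  Position 9: 'h'
  Position 8: 'f'
  Position 7: 'a'
  Position 6: 'm'
  Position 5: 'l'
  Position 4: 'k'
  Position 3: 'o'
  Position 2: 'e'
  Position 1: 'g'
  Position 0: 'f'
Reversed: hfamlkoegf

hfamlkoegf


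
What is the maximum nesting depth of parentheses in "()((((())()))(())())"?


Input: "()((((())()))(())())"
Tracking depth:
  Position 0 '(': depth becomes 1
  Position 1 ')': depth becomes 0
  Position 2 '(': depth becomes 1
  Position 3 '(': depth becomes 2
  Position 4 '(': depth becomes 3
  Position 5 '(': depth becomes 4
  Position 6 '(': depth becomes 5
  Position 7 ')': depth becomes 4
  Position 8 ')': depth becomes 3
  Position 9 '(': depth becomes 4
  Position 10 ')': depth becomes 3
  Position 11 ')': depth becomes 2
  Position 12 ')': depth becomes 1
  Position 13 '(': depth becomes 2
  Position 14 '(': depth becomes 3
  Position 15 ')': depth becomes 2
  Position 16 ')': depth becomes 1
  Position 17 '(': depth becomes 2
  Position 18 ')': depth becomes 1
  Position 19 ')': depth becomes 0
Maximum depth reached: 5

5


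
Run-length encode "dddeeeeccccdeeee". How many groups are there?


Input: dddeeeeccccdeeee
Scanning for consecutive runs:
  Group 1: 'd' x 3 (positions 0-2)
  Group 2: 'e' x 4 (positions 3-6)
  Group 3: 'c' x 4 (positions 7-10)
  Group 4: 'd' x 1 (positions 11-11)
  Group 5: 'e' x 4 (positions 12-15)
Total groups: 5

5


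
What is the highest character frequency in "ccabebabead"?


Input: ccabebabead
Character counts:
  'a': 3
  'b': 3
  'c': 2
  'd': 1
  'e': 2
Maximum frequency: 3

3


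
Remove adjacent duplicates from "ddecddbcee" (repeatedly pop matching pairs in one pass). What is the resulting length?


Input: ddecddbcee
Stack-based adjacent duplicate removal:
  Read 'd': push. Stack: d
  Read 'd': matches stack top 'd' => pop. Stack: (empty)
  Read 'e': push. Stack: e
  Read 'c': push. Stack: ec
  Read 'd': push. Stack: ecd
  Read 'd': matches stack top 'd' => pop. Stack: ec
  Read 'b': push. Stack: ecb
  Read 'c': push. Stack: ecbc
  Read 'e': push. Stack: ecbce
  Read 'e': matches stack top 'e' => pop. Stack: ecbc
Final stack: "ecbc" (length 4)

4


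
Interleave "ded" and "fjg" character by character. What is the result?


Interleaving "ded" and "fjg":
  Position 0: 'd' from first, 'f' from second => "df"
  Position 1: 'e' from first, 'j' from second => "ej"
  Position 2: 'd' from first, 'g' from second => "dg"
Result: dfejdg

dfejdg


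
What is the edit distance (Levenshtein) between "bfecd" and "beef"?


Computing edit distance: "bfecd" -> "beef"
DP table:
           b    e    e    f
      0    1    2    3    4
  b   1    0    1    2    3
  f   2    1    1    2    2
  e   3    2    1    1    2
  c   4    3    2    2    2
  d   5    4    3    3    3
Edit distance = dp[5][4] = 3

3


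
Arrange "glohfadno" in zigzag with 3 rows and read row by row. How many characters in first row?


Zigzag "glohfadno" into 3 rows:
Placing characters:
  'g' => row 0
  'l' => row 1
  'o' => row 2
  'h' => row 1
  'f' => row 0
  'a' => row 1
  'd' => row 2
  'n' => row 1
  'o' => row 0
Rows:
  Row 0: "gfo"
  Row 1: "lhan"
  Row 2: "od"
First row length: 3

3


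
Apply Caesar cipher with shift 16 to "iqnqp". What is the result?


Caesar cipher: shift "iqnqp" by 16
  'i' (pos 8) + 16 = pos 24 = 'y'
  'q' (pos 16) + 16 = pos 6 = 'g'
  'n' (pos 13) + 16 = pos 3 = 'd'
  'q' (pos 16) + 16 = pos 6 = 'g'
  'p' (pos 15) + 16 = pos 5 = 'f'
Result: ygdgf

ygdgf


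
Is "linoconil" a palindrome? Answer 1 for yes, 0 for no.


Input: linoconil
Reversed: linoconil
  Compare pos 0 ('l') with pos 8 ('l'): match
  Compare pos 1 ('i') with pos 7 ('i'): match
  Compare pos 2 ('n') with pos 6 ('n'): match
  Compare pos 3 ('o') with pos 5 ('o'): match
Result: palindrome

1


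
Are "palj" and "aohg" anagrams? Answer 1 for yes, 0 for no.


Strings: "palj", "aohg"
Sorted first:  ajlp
Sorted second: agho
Differ at position 1: 'j' vs 'g' => not anagrams

0


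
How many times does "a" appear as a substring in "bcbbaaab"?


Searching for "a" in "bcbbaaab"
Scanning each position:
  Position 0: "b" => no
  Position 1: "c" => no
  Position 2: "b" => no
  Position 3: "b" => no
  Position 4: "a" => MATCH
  Position 5: "a" => MATCH
  Position 6: "a" => MATCH
  Position 7: "b" => no
Total occurrences: 3

3


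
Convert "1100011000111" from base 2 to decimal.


Input: "1100011000111" in base 2
Positional expansion:
  Digit '1' (value 1) x 2^12 = 4096
  Digit '1' (value 1) x 2^11 = 2048
  Digit '0' (value 0) x 2^10 = 0
  Digit '0' (value 0) x 2^9 = 0
  Digit '0' (value 0) x 2^8 = 0
  Digit '1' (value 1) x 2^7 = 128
  Digit '1' (value 1) x 2^6 = 64
  Digit '0' (value 0) x 2^5 = 0
  Digit '0' (value 0) x 2^4 = 0
  Digit '0' (value 0) x 2^3 = 0
  Digit '1' (value 1) x 2^2 = 4
  Digit '1' (value 1) x 2^1 = 2
  Digit '1' (value 1) x 2^0 = 1
Sum = 6343

6343


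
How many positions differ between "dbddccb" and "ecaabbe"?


Comparing "dbddccb" and "ecaabbe" position by position:
  Position 0: 'd' vs 'e' => DIFFER
  Position 1: 'b' vs 'c' => DIFFER
  Position 2: 'd' vs 'a' => DIFFER
  Position 3: 'd' vs 'a' => DIFFER
  Position 4: 'c' vs 'b' => DIFFER
  Position 5: 'c' vs 'b' => DIFFER
  Position 6: 'b' vs 'e' => DIFFER
Positions that differ: 7

7


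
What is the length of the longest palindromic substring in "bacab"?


Input: "bacab"
Checking substrings for palindromes:
  [0:5] "bacab" (len 5) => palindrome
  [1:4] "aca" (len 3) => palindrome
Longest palindromic substring: "bacab" with length 5

5


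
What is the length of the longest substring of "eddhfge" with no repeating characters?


Input: "eddhfge"
Sliding window (track last position of each char):
  Position 0 ('e'): window [0,0] length 1 -- new best
  Position 1 ('d'): window [0,1] length 2 -- new best
  Position 2 ('d'): repeat (last at 1), move window start to 2
  Position 2 ('d'): window [2,2] length 1
  Position 3 ('h'): window [2,3] length 2
  Position 4 ('f'): window [2,4] length 3 -- new best
  Position 5 ('g'): window [2,5] length 4 -- new best
  Position 6 ('e'): window [2,6] length 5 -- new best
Longest substring with no repeats: "dhfge" with length 5

5


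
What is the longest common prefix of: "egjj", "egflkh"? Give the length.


Words: egjj, egflkh
  Position 0: all 'e' => match
  Position 1: all 'g' => match
  Position 2: ('j', 'f') => mismatch, stop
LCP = "eg" (length 2)

2


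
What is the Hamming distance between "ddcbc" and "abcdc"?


Comparing "ddcbc" and "abcdc" position by position:
  Position 0: 'd' vs 'a' => differ
  Position 1: 'd' vs 'b' => differ
  Position 2: 'c' vs 'c' => same
  Position 3: 'b' vs 'd' => differ
  Position 4: 'c' vs 'c' => same
Total differences (Hamming distance): 3

3


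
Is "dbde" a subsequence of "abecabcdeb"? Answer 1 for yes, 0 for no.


Check if "dbde" is a subsequence of "abecabcdeb"
Greedy scan:
  Position 0 ('a'): no match needed
  Position 1 ('b'): no match needed
  Position 2 ('e'): no match needed
  Position 3 ('c'): no match needed
  Position 4 ('a'): no match needed
  Position 5 ('b'): no match needed
  Position 6 ('c'): no match needed
  Position 7 ('d'): matches sub[0] = 'd'
  Position 8 ('e'): no match needed
  Position 9 ('b'): matches sub[1] = 'b'
Only matched 2/4 characters => not a subsequence

0


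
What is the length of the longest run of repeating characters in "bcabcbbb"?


Input: "bcabcbbb"
Scanning for longest run:
  Position 1 ('c'): new char, reset run to 1
  Position 2 ('a'): new char, reset run to 1
  Position 3 ('b'): new char, reset run to 1
  Position 4 ('c'): new char, reset run to 1
  Position 5 ('b'): new char, reset run to 1
  Position 6 ('b'): continues run of 'b', length=2
  Position 7 ('b'): continues run of 'b', length=3
Longest run: 'b' with length 3

3


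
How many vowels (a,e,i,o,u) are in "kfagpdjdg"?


Input: kfagpdjdg
Checking each character:
  'k' at position 0: consonant
  'f' at position 1: consonant
  'a' at position 2: vowel (running total: 1)
  'g' at position 3: consonant
  'p' at position 4: consonant
  'd' at position 5: consonant
  'j' at position 6: consonant
  'd' at position 7: consonant
  'g' at position 8: consonant
Total vowels: 1

1


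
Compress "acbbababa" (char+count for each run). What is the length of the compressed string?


Input: acbbababa
Runs:
  'a' x 1 => "a1"
  'c' x 1 => "c1"
  'b' x 2 => "b2"
  'a' x 1 => "a1"
  'b' x 1 => "b1"
  'a' x 1 => "a1"
  'b' x 1 => "b1"
  'a' x 1 => "a1"
Compressed: "a1c1b2a1b1a1b1a1"
Compressed length: 16

16


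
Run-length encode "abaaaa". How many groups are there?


Input: abaaaa
Scanning for consecutive runs:
  Group 1: 'a' x 1 (positions 0-0)
  Group 2: 'b' x 1 (positions 1-1)
  Group 3: 'a' x 4 (positions 2-5)
Total groups: 3

3


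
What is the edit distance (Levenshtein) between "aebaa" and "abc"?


Computing edit distance: "aebaa" -> "abc"
DP table:
           a    b    c
      0    1    2    3
  a   1    0    1    2
  e   2    1    1    2
  b   3    2    1    2
  a   4    3    2    2
  a   5    4    3    3
Edit distance = dp[5][3] = 3

3


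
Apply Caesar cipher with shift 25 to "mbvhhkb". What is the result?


Caesar cipher: shift "mbvhhkb" by 25
  'm' (pos 12) + 25 = pos 11 = 'l'
  'b' (pos 1) + 25 = pos 0 = 'a'
  'v' (pos 21) + 25 = pos 20 = 'u'
  'h' (pos 7) + 25 = pos 6 = 'g'
  'h' (pos 7) + 25 = pos 6 = 'g'
  'k' (pos 10) + 25 = pos 9 = 'j'
  'b' (pos 1) + 25 = pos 0 = 'a'
Result: lauggja

lauggja


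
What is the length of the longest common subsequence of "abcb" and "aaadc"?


LCS of "abcb" and "aaadc"
DP table:
           a    a    a    d    c
      0    0    0    0    0    0
  a   0    1    1    1    1    1
  b   0    1    1    1    1    1
  c   0    1    1    1    1    2
  b   0    1    1    1    1    2
LCS length = dp[4][5] = 2

2


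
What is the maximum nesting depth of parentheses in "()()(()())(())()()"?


Input: "()()(()())(())()()"
Tracking depth:
  Position 0 '(': depth becomes 1
  Position 1 ')': depth becomes 0
  Position 2 '(': depth becomes 1
  Position 3 ')': depth becomes 0
  Position 4 '(': depth becomes 1
  Position 5 '(': depth becomes 2
  Position 6 ')': depth becomes 1
  Position 7 '(': depth becomes 2
  Position 8 ')': depth becomes 1
  Position 9 ')': depth becomes 0
  Position 10 '(': depth becomes 1
  Position 11 '(': depth becomes 2
  Position 12 ')': depth becomes 1
  Position 13 ')': depth becomes 0
  Position 14 '(': depth becomes 1
  Position 15 ')': depth becomes 0
  Position 16 '(': depth becomes 1
  Position 17 ')': depth becomes 0
Maximum depth reached: 2

2


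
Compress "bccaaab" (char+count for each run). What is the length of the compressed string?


Input: bccaaab
Runs:
  'b' x 1 => "b1"
  'c' x 2 => "c2"
  'a' x 3 => "a3"
  'b' x 1 => "b1"
Compressed: "b1c2a3b1"
Compressed length: 8

8


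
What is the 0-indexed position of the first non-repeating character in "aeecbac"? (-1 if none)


Input: aeecbac
Character frequencies:
  'a': 2
  'b': 1
  'c': 2
  'e': 2
Scanning left to right for freq == 1:
  Position 0 ('a'): freq=2, skip
  Position 1 ('e'): freq=2, skip
  Position 2 ('e'): freq=2, skip
  Position 3 ('c'): freq=2, skip
  Position 4 ('b'): unique! => answer = 4

4


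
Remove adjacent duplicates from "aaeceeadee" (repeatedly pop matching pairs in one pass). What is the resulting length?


Input: aaeceeadee
Stack-based adjacent duplicate removal:
  Read 'a': push. Stack: a
  Read 'a': matches stack top 'a' => pop. Stack: (empty)
  Read 'e': push. Stack: e
  Read 'c': push. Stack: ec
  Read 'e': push. Stack: ece
  Read 'e': matches stack top 'e' => pop. Stack: ec
  Read 'a': push. Stack: eca
  Read 'd': push. Stack: ecad
  Read 'e': push. Stack: ecade
  Read 'e': matches stack top 'e' => pop. Stack: ecad
Final stack: "ecad" (length 4)

4


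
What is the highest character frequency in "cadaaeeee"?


Input: cadaaeeee
Character counts:
  'a': 3
  'c': 1
  'd': 1
  'e': 4
Maximum frequency: 4

4


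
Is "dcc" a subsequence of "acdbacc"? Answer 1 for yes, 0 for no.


Check if "dcc" is a subsequence of "acdbacc"
Greedy scan:
  Position 0 ('a'): no match needed
  Position 1 ('c'): no match needed
  Position 2 ('d'): matches sub[0] = 'd'
  Position 3 ('b'): no match needed
  Position 4 ('a'): no match needed
  Position 5 ('c'): matches sub[1] = 'c'
  Position 6 ('c'): matches sub[2] = 'c'
All 3 characters matched => is a subsequence

1


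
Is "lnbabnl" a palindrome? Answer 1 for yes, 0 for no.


Input: lnbabnl
Reversed: lnbabnl
  Compare pos 0 ('l') with pos 6 ('l'): match
  Compare pos 1 ('n') with pos 5 ('n'): match
  Compare pos 2 ('b') with pos 4 ('b'): match
Result: palindrome

1


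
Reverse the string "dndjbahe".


Input: dndjbahe
Reading characters right to left:
  Position 7: 'e'
  Position 6: 'h'
  Position 5: 'a'
  Position 4: 'b'
  Position 3: 'j'
  Position 2: 'd'
  Position 1: 'n'
  Position 0: 'd'
Reversed: ehabjdnd

ehabjdnd


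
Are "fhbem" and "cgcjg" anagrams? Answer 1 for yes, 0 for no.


Strings: "fhbem", "cgcjg"
Sorted first:  befhm
Sorted second: ccggj
Differ at position 0: 'b' vs 'c' => not anagrams

0


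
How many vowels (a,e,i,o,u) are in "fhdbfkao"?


Input: fhdbfkao
Checking each character:
  'f' at position 0: consonant
  'h' at position 1: consonant
  'd' at position 2: consonant
  'b' at position 3: consonant
  'f' at position 4: consonant
  'k' at position 5: consonant
  'a' at position 6: vowel (running total: 1)
  'o' at position 7: vowel (running total: 2)
Total vowels: 2

2


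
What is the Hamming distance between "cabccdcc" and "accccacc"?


Comparing "cabccdcc" and "accccacc" position by position:
  Position 0: 'c' vs 'a' => differ
  Position 1: 'a' vs 'c' => differ
  Position 2: 'b' vs 'c' => differ
  Position 3: 'c' vs 'c' => same
  Position 4: 'c' vs 'c' => same
  Position 5: 'd' vs 'a' => differ
  Position 6: 'c' vs 'c' => same
  Position 7: 'c' vs 'c' => same
Total differences (Hamming distance): 4

4


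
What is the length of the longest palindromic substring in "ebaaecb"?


Input: "ebaaecb"
Checking substrings for palindromes:
  [2:4] "aa" (len 2) => palindrome
Longest palindromic substring: "aa" with length 2

2


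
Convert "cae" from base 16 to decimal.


Input: "cae" in base 16
Positional expansion:
  Digit 'c' (value 12) x 16^2 = 3072
  Digit 'a' (value 10) x 16^1 = 160
  Digit 'e' (value 14) x 16^0 = 14
Sum = 3246

3246


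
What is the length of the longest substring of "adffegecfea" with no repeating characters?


Input: "adffegecfea"
Sliding window (track last position of each char):
  Position 0 ('a'): window [0,0] length 1 -- new best
  Position 1 ('d'): window [0,1] length 2 -- new best
  Position 2 ('f'): window [0,2] length 3 -- new best
  Position 3 ('f'): repeat (last at 2), move window start to 3
  Position 3 ('f'): window [3,3] length 1
  Position 4 ('e'): window [3,4] length 2
  Position 5 ('g'): window [3,5] length 3
  Position 6 ('e'): repeat (last at 4), move window start to 5
  Position 6 ('e'): window [5,6] length 2
  Position 7 ('c'): window [5,7] length 3
  Position 8 ('f'): window [5,8] length 4 -- new best
  Position 9 ('e'): repeat (last at 6), move window start to 7
  Position 9 ('e'): window [7,9] length 3
  Position 10 ('a'): window [7,10] length 4
Longest substring with no repeats: "gecf" with length 4

4


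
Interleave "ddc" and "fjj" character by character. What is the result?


Interleaving "ddc" and "fjj":
  Position 0: 'd' from first, 'f' from second => "df"
  Position 1: 'd' from first, 'j' from second => "dj"
  Position 2: 'c' from first, 'j' from second => "cj"
Result: dfdjcj

dfdjcj


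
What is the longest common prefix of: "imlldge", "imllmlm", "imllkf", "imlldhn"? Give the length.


Words: imlldge, imllmlm, imllkf, imlldhn
  Position 0: all 'i' => match
  Position 1: all 'm' => match
  Position 2: all 'l' => match
  Position 3: all 'l' => match
  Position 4: ('d', 'm', 'k', 'd') => mismatch, stop
LCP = "imll" (length 4)

4


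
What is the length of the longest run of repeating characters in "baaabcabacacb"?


Input: "baaabcabacacb"
Scanning for longest run:
  Position 1 ('a'): new char, reset run to 1
  Position 2 ('a'): continues run of 'a', length=2
  Position 3 ('a'): continues run of 'a', length=3
  Position 4 ('b'): new char, reset run to 1
  Position 5 ('c'): new char, reset run to 1
  Position 6 ('a'): new char, reset run to 1
  Position 7 ('b'): new char, reset run to 1
  Position 8 ('a'): new char, reset run to 1
  Position 9 ('c'): new char, reset run to 1
  Position 10 ('a'): new char, reset run to 1
  Position 11 ('c'): new char, reset run to 1
  Position 12 ('b'): new char, reset run to 1
Longest run: 'a' with length 3

3


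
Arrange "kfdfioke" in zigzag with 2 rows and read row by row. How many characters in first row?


Zigzag "kfdfioke" into 2 rows:
Placing characters:
  'k' => row 0
  'f' => row 1
  'd' => row 0
  'f' => row 1
  'i' => row 0
  'o' => row 1
  'k' => row 0
  'e' => row 1
Rows:
  Row 0: "kdik"
  Row 1: "ffoe"
First row length: 4

4


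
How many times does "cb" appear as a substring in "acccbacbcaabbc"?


Searching for "cb" in "acccbacbcaabbc"
Scanning each position:
  Position 0: "ac" => no
  Position 1: "cc" => no
  Position 2: "cc" => no
  Position 3: "cb" => MATCH
  Position 4: "ba" => no
  Position 5: "ac" => no
  Position 6: "cb" => MATCH
  Position 7: "bc" => no
  Position 8: "ca" => no
  Position 9: "aa" => no
  Position 10: "ab" => no
  Position 11: "bb" => no
  Position 12: "bc" => no
Total occurrences: 2

2


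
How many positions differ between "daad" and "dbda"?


Comparing "daad" and "dbda" position by position:
  Position 0: 'd' vs 'd' => same
  Position 1: 'a' vs 'b' => DIFFER
  Position 2: 'a' vs 'd' => DIFFER
  Position 3: 'd' vs 'a' => DIFFER
Positions that differ: 3

3


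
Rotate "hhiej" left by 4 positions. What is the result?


Input: "hhiej", rotate left by 4
First 4 characters: "hhie"
Remaining characters: "j"
Concatenate remaining + first: "j" + "hhie" = "jhhie"

jhhie


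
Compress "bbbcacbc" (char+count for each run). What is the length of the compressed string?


Input: bbbcacbc
Runs:
  'b' x 3 => "b3"
  'c' x 1 => "c1"
  'a' x 1 => "a1"
  'c' x 1 => "c1"
  'b' x 1 => "b1"
  'c' x 1 => "c1"
Compressed: "b3c1a1c1b1c1"
Compressed length: 12

12


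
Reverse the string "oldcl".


Input: oldcl
Reading characters right to left:
  Position 4: 'l'
  Position 3: 'c'
  Position 2: 'd'
  Position 1: 'l'
  Position 0: 'o'
Reversed: lcdlo

lcdlo


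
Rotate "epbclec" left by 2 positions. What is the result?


Input: "epbclec", rotate left by 2
First 2 characters: "ep"
Remaining characters: "bclec"
Concatenate remaining + first: "bclec" + "ep" = "bclecep"

bclecep


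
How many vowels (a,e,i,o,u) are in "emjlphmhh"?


Input: emjlphmhh
Checking each character:
  'e' at position 0: vowel (running total: 1)
  'm' at position 1: consonant
  'j' at position 2: consonant
  'l' at position 3: consonant
  'p' at position 4: consonant
  'h' at position 5: consonant
  'm' at position 6: consonant
  'h' at position 7: consonant
  'h' at position 8: consonant
Total vowels: 1

1
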